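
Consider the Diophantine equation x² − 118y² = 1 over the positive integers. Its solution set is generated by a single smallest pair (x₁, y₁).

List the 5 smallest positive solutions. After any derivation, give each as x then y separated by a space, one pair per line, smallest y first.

√118 → a₀=10, period (1,6,3,2,10,2,3,6,1,20); ℓ=10 even so k=9
a_0=10:  p_0=10·1+0=10,  q_0=10·0+1=1
…
a_5=10:  p_5=10·554+239=5779,  q_5=10·51+22=532
…
a_8=6:  p_8=6·42115+12112=264802,  q_8=6·3877+1115=24377
a_9=1:  p_9=1·264802+42115=306917,  q_9=1·24377+3877=28254
fundamental: x₁=306917, y₁=28254  (since 94198044889 − 118·798288516 = 1)
(306917+28254√118)^2 = 188396089777 + 17343265836√118
(306917+28254√118)^3 = 115643925371868101 + 10645886241146970√118
(306917+28254√118)^4 = 70986173286526887819457 + 6534806934930865917144√118
(306917+28254√118)^5 = 43573726693046301732396700037 + 4011286680085707263143023126√118

306917 28254
188396089777 17343265836
115643925371868101 10645886241146970
70986173286526887819457 6534806934930865917144
43573726693046301732396700037 4011286680085707263143023126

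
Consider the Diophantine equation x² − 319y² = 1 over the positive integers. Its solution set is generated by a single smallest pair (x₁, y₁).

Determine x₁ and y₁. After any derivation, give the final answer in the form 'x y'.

12901780 722361

d=319: √d = [17; 1,6,5,1,4,…,6,1,34] (ℓ=14, even), read p_13/q_13
i=0: a=17 ⇒ p=17, q=1
i=1: a=1 ⇒ p=18, q=1
i=2: a=6 ⇒ p=125, q=7
i=3: a=5 ⇒ p=643, q=36
…
i=5: a=4 ⇒ p=3715, q=208
i=6: a=3 ⇒ p=11913, q=667
i=7: a=1 ⇒ p=15628, q=875
i=8: a=3 ⇒ p=58797, q=3292
i=9: a=4 ⇒ p=250816, q=14043
…
i=12: a=6 ⇒ p=11102899, q=621643
i=13: a=1 ⇒ p=12901780, q=722361
fundamental: x₁=12901780, y₁=722361  (since 166455927168400 − 319·521805414321 = 1)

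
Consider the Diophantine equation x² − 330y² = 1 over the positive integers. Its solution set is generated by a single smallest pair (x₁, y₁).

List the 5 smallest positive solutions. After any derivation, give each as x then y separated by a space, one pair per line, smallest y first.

[18; 6,36] for √330; ℓ=2 ⇒ convergent index 1
step 0: (18, 1)  from 18·(1,0) + (0,1)
step 1: (109, 6)  from 6·(18,1) + (1,0)
(x₁, y₁) = (109, 6);  109² − 330·6² = 1 ✓
(109+6√330)^2 = 23761 + 1308√330
(109+6√330)^3 = 5179789 + 285138√330
(109+6√330)^4 = 1129170241 + 62158776√330
(109+6√330)^5 = 246153932749 + 13550328030√330

109 6
23761 1308
5179789 285138
1129170241 62158776
246153932749 13550328030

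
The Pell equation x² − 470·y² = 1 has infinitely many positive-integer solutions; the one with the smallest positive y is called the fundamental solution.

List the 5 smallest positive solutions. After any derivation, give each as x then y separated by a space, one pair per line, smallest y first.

1691 78
5718961 263796
19341524411 892157994
65413029839041 3017278071912
221226847574112251 10204433547048390

d=470: √d = [21; 1,2,8,2,1,42] (ℓ=6, even), read p_5/q_5
k=0  a_k=21  p_k/q_k = 21/1
k=1  a_k=1  p_k/q_k = 22/1
…
k=3  a_k=8  p_k/q_k = 542/25
k=4  a_k=2  p_k/q_k = 1149/53
k=5  a_k=1  p_k/q_k = 1691/78
(x₁, y₁) = (1691, 78);  1691² − 470·78² = 1 ✓
(x_2, y_2) = (1691·1691 + 470·78·78, 1691·78 + 78·1691) = (5718961, 263796)
(x_3, y_3) = (1691·5718961 + 470·78·263796, 1691·263796 + 78·5718961) = (19341524411, 892157994)
(x_4, y_4) = (1691·19341524411 + 470·78·892157994, 1691·892157994 + 78·19341524411) = (65413029839041, 3017278071912)
(x_5, y_5) = (1691·65413029839041 + 470·78·3017278071912, 1691·3017278071912 + 78·65413029839041) = (221226847574112251, 10204433547048390)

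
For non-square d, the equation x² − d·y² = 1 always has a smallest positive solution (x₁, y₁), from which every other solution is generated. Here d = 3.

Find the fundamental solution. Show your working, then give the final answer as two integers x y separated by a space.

d=3: √d = [1; 1,2] (ℓ=2, even), read p_1/q_1
step 0: (1, 1)  from 1·(1,0) + (0,1)
step 1: (2, 1)  from 1·(1,1) + (1,0)
fundamental: x₁=2, y₁=1  (since 4 − 3·1 = 1)

2 1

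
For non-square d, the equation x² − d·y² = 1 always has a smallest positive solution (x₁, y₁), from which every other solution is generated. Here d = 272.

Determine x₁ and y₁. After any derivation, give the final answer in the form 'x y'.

[16; 2,32] for √272; ℓ=2 ⇒ convergent index 1
i=0: a=16 ⇒ p=16, q=1
i=1: a=2 ⇒ p=33, q=2
(x₁, y₁) = (33, 2);  33² − 272·2² = 1 ✓

33 2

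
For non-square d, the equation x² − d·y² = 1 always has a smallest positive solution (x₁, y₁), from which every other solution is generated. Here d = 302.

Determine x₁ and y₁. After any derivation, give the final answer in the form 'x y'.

d=302: √d = [17; 2,1,1,1,4,…,1,2,34] (ℓ=16, even), read p_15/q_15
step 0: (17, 1)  from 17·(1,0) + (0,1)
step 1: (35, 2)  from 2·(17,1) + (1,0)
…
step 4: (139, 8)  from 1·(87,5) + (52,3)
…
step 6: (1425, 82)  from 2·(643,37) + (139,8)
step 7: (2068, 119)  from 1·(1425,82) + (643,37)
step 8: (34513, 1986)  from 16·(2068,119) + (1425,82)
step 9: (36581, 2105)  from 1·(34513,1986) + (2068,119)
step 10: (107675, 6196)  from 2·(36581,2105) + (34513,1986)
…
step 12: (574956, 33085)  from 1·(467281,26889) + (107675,6196)
step 13: (1042237, 59974)  from 1·(574956,33085) + (467281,26889)
step 14: (1617193, 93059)  from 1·(1042237,59974) + (574956,33085)
step 15: (4276623, 246092)  from 2·(1617193,93059) + (1042237,59974)
fundamental: x₁=4276623, y₁=246092  (since 18289504284129 − 302·60561272464 = 1)

4276623 246092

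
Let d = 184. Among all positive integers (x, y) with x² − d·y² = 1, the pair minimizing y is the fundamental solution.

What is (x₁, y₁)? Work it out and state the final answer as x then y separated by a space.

√184 → a₀=13, period (1,1,3,2,1,2,1,2,3,1,1,26); ℓ=12 even so k=11
k=0  a_k=13  p_k/q_k = 13/1
k=1  a_k=1  p_k/q_k = 14/1
…
k=4  a_k=2  p_k/q_k = 217/16
k=5  a_k=1  p_k/q_k = 312/23
k=6  a_k=2  p_k/q_k = 841/62
…
k=10  a_k=1  p_k/q_k = 13741/1013
k=11  a_k=1  p_k/q_k = 24335/1794
fundamental: x₁=24335, y₁=1794  (since 592192225 − 184·3218436 = 1)

24335 1794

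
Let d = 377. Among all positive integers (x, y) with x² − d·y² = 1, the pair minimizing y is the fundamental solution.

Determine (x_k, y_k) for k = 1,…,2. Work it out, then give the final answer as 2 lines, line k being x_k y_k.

233 12
108577 5592

√377 = [19; 2,2,2,38, …], period ℓ=4 (even) → k=3
i=0: a=19 ⇒ p=19, q=1
i=1: a=2 ⇒ p=39, q=2
i=2: a=2 ⇒ p=97, q=5
i=3: a=2 ⇒ p=233, q=12
→ (233, 12).  Check: 233²=54289, 377·12²=54288, difference 1.
k=2:  x_2 = 233·233+377·12·12 = 108577,  y_2 = 233·12+12·233 = 5592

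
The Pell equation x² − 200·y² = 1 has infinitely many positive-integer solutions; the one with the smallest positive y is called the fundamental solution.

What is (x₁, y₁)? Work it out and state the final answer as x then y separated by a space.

√200 = [14; 7,28, …], period ℓ=2 (even) → k=1
i=0: a=14 ⇒ p=14, q=1
i=1: a=7 ⇒ p=99, q=7
(x₁, y₁) = (99, 7);  99² − 200·7² = 1 ✓

99 7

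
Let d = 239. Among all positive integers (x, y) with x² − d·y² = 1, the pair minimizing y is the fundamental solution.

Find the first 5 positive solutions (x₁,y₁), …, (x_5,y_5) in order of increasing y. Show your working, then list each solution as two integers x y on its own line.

[15; 2,5,1,2,4,15,4,2,1,5,2,30] for √239; ℓ=12 ⇒ convergent index 11
step 0: (15, 1)  from 15·(1,0) + (0,1)
step 1: (31, 2)  from 2·(15,1) + (1,0)
step 2: (170, 11)  from 5·(31,2) + (15,1)
…
step 4: (572, 37)  from 2·(201,13) + (170,11)
step 5: (2489, 161)  from 4·(572,37) + (201,13)
…
step 8: (346141, 22390)  from 2·(154117,9969) + (37907,2452)
…
step 10: (2847431, 184185)  from 5·(500258,32359) + (346141,22390)
step 11: (6195120, 400729)  from 2·(2847431,184185) + (500258,32359)
→ (6195120, 400729).  Check: 6195120²=38379511814400, 239·400729²=38379511814399, difference 1.
(x_2, y_2) = (6195120·6195120 + 239·400729·400729, 6195120·400729 + 400729·6195120) = (76759023628799, 4965128484960)
(x_3, y_3) = (6195120·76759023628799 + 239·400729·4965128484960, 6195120·4965128484960 + 400729·76759023628799) = (951062724926484326640, 61519133559490389671)
(x_4, y_4) = (6195120·951062724926484326640 + 239·400729·61519133559490389671, 6195120·61519133559490389671 + 400729·951062724926484326640) = (11783895416893046404284364801, 762236829394135240588726080)
(x_5, y_5) = (6195120·11783895416893046404284364801 + 239·400729·762236829394135240588726080, 6195120·762236829394135240588726080 + 400729·11783895416893046404284364801) = (146005292350203948217495381647615600, 9444297253032328704218497935069529)

6195120 400729
76759023628799 4965128484960
951062724926484326640 61519133559490389671
11783895416893046404284364801 762236829394135240588726080
146005292350203948217495381647615600 9444297253032328704218497935069529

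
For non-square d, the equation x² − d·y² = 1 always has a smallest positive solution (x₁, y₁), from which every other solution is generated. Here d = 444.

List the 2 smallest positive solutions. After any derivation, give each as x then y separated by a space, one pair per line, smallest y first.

295 14
174049 8260

√444 → a₀=21, period (14,42); ℓ=2 even so k=1
k=0  a_k=21  p_k/q_k = 21/1
k=1  a_k=14  p_k/q_k = 295/14
(x₁, y₁) = (295, 14);  295² − 444·14² = 1 ✓
k=2:  x_2 = 295·295+444·14·14 = 174049,  y_2 = 295·14+14·295 = 8260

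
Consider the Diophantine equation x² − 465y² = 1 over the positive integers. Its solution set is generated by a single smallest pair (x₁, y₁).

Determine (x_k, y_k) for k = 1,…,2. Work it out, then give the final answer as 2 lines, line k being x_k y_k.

[21; 1,1,3,2,2,2,3,1,1,42] for √465; ℓ=10 ⇒ convergent index 9
step 0: (21, 1)  from 21·(1,0) + (0,1)
step 1: (22, 1)  from 1·(21,1) + (1,0)
step 2: (43, 2)  from 1·(22,1) + (21,1)
step 3: (151, 7)  from 3·(43,2) + (22,1)
…
step 5: (841, 39)  from 2·(345,16) + (151,7)
step 6: (2027, 94)  from 2·(841,39) + (345,16)
step 7: (6922, 321)  from 3·(2027,94) + (841,39)
step 8: (8949, 415)  from 1·(6922,321) + (2027,94)
step 9: (15871, 736)  from 1·(8949,415) + (6922,321)
fundamental: x₁=15871, y₁=736  (since 251888641 − 465·541696 = 1)
(x_2, y_2) = (15871·15871 + 465·736·736, 15871·736 + 736·15871) = (503777281, 23362112)

15871 736
503777281 23362112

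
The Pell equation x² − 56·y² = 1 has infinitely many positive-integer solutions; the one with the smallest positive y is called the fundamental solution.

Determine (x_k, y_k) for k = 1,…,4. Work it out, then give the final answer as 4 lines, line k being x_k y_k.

15 2
449 60
13455 1798
403201 53880

√56 = [7; 2,14, …], period ℓ=2 (even) → k=1
k=0  a_k=7  p_k/q_k = 7/1
k=1  a_k=2  p_k/q_k = 15/2
(x₁, y₁) = (15, 2);  15² − 56·2² = 1 ✓
(15+2√56)^2 = 449 + 60√56
(15+2√56)^3 = 13455 + 1798√56
(15+2√56)^4 = 403201 + 53880√56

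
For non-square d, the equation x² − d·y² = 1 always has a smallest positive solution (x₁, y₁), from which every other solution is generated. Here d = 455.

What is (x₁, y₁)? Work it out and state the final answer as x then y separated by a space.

64 3

√455 = [21; 3,42, …], period ℓ=2 (even) → k=1
i=0: a=21 ⇒ p=21, q=1
i=1: a=3 ⇒ p=64, q=3
fundamental: x₁=64, y₁=3  (since 4096 − 455·9 = 1)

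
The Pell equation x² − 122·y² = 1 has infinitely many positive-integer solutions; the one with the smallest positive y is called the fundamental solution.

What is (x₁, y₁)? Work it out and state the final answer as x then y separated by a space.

√122 = [11; 22, …], period ℓ=1 (odd) → k=1
step 0: (11, 1)  from 11·(1,0) + (0,1)
step 1: (243, 22)  from 22·(11,1) + (1,0)
(x₁, y₁) = (243, 22);  243² − 122·22² = 1 ✓

243 22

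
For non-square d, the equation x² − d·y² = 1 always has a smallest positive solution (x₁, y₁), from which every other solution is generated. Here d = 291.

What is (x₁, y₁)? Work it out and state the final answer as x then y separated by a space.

√291 → a₀=17, period (17,34); ℓ=2 even so k=1
i=0: a=17 ⇒ p=17, q=1
i=1: a=17 ⇒ p=290, q=17
fundamental: x₁=290, y₁=17  (since 84100 − 291·289 = 1)

290 17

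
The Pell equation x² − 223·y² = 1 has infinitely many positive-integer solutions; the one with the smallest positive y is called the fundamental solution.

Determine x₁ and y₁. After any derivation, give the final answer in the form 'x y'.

√223 = [14; 1,13,1,28, …], period ℓ=4 (even) → k=3
a_0=14:  p_0=14·1+0=14,  q_0=14·0+1=1
a_1=1:  p_1=1·14+1=15,  q_1=1·1+0=1
a_2=13:  p_2=13·15+14=209,  q_2=13·1+1=14
a_3=1:  p_3=1·209+15=224,  q_3=1·14+1=15
fundamental: x₁=224, y₁=15  (since 50176 − 223·225 = 1)

224 15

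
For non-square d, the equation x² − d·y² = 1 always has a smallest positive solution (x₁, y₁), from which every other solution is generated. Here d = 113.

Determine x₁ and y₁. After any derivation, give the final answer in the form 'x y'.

1204353 113296

d=113: √d = [10; 1,1,1,2,2,1,1,1,20] (ℓ=9, odd), read p_17/q_17
step 0: (10, 1)  from 10·(1,0) + (0,1)
step 1: (11, 1)  from 1·(10,1) + (1,0)
step 2: (21, 2)  from 1·(11,1) + (10,1)
…
step 5: (202, 19)  from 2·(85,8) + (32,3)
step 6: (287, 27)  from 1·(202,19) + (85,8)
step 7: (489, 46)  from 1·(287,27) + (202,19)
step 8: (776, 73)  from 1·(489,46) + (287,27)
step 9: (16009, 1506)  from 20·(776,73) + (489,46)
step 10: (16785, 1579)  from 1·(16009,1506) + (776,73)
step 11: (32794, 3085)  from 1·(16785,1579) + (16009,1506)
…
step 13: (131952, 12413)  from 2·(49579,4664) + (32794,3085)
step 14: (313483, 29490)  from 2·(131952,12413) + (49579,4664)
step 15: (445435, 41903)  from 1·(313483,29490) + (131952,12413)
step 16: (758918, 71393)  from 1·(445435,41903) + (313483,29490)
step 17: (1204353, 113296)  from 1·(758918,71393) + (445435,41903)
→ (1204353, 113296).  Check: 1204353²=1450466148609, 113·113296²=1450466148608, difference 1.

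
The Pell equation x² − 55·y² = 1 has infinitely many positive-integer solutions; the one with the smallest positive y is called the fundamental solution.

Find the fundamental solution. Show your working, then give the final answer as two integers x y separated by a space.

89 12

[7; 2,2,2,14] for √55; ℓ=4 ⇒ convergent index 3
k=0  a_k=7  p_k/q_k = 7/1
…
k=2  a_k=2  p_k/q_k = 37/5
k=3  a_k=2  p_k/q_k = 89/12
fundamental: x₁=89, y₁=12  (since 7921 − 55·144 = 1)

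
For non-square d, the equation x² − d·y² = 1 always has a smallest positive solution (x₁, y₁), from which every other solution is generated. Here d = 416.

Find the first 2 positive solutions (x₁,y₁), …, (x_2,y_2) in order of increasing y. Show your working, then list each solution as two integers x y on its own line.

5201 255
54100801 2652510

[20; 2,1,1,9,1,1,2,40] for √416; ℓ=8 ⇒ convergent index 7
k=0  a_k=20  p_k/q_k = 20/1
k=1  a_k=2  p_k/q_k = 41/2
…
k=4  a_k=9  p_k/q_k = 979/48
k=5  a_k=1  p_k/q_k = 1081/53
k=6  a_k=1  p_k/q_k = 2060/101
k=7  a_k=2  p_k/q_k = 5201/255
(x₁, y₁) = (5201, 255);  5201² − 416·255² = 1 ✓
k=2:  x_2 = 5201·5201+416·255·255 = 54100801,  y_2 = 5201·255+255·5201 = 2652510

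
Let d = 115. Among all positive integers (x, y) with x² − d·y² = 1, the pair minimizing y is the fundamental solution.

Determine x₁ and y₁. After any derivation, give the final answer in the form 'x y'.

1126 105

d=115: √d = [10; 1,2,1,1,1,1,1,2,1,20] (ℓ=10, even), read p_9/q_9
a_0=10:  p_0=10·1+0=10,  q_0=10·0+1=1
…
a_2=2:  p_2=2·11+10=32,  q_2=2·1+1=3
…
a_4=1:  p_4=1·43+32=75,  q_4=1·4+3=7
a_5=1:  p_5=1·75+43=118,  q_5=1·7+4=11
…
a_7=1:  p_7=1·193+118=311,  q_7=1·18+11=29
a_8=2:  p_8=2·311+193=815,  q_8=2·29+18=76
a_9=1:  p_9=1·815+311=1126,  q_9=1·76+29=105
fundamental: x₁=1126, y₁=105  (since 1267876 − 115·11025 = 1)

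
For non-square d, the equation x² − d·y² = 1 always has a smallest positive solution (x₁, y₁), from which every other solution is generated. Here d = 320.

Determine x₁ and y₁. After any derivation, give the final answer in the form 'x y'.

161 9

[17; 1,7,1,34] for √320; ℓ=4 ⇒ convergent index 3
a_0=17:  p_0=17·1+0=17,  q_0=17·0+1=1
a_1=1:  p_1=1·17+1=18,  q_1=1·1+0=1
a_2=7:  p_2=7·18+17=143,  q_2=7·1+1=8
a_3=1:  p_3=1·143+18=161,  q_3=1·8+1=9
→ (161, 9).  Check: 161²=25921, 320·9²=25920, difference 1.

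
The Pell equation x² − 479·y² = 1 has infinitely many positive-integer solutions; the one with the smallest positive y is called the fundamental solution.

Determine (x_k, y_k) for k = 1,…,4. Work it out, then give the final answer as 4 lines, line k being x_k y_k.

2989440 136591
17873503027199 816661198080
106863529779256567680 4882719303976413809
638924220926583633867571201 29193192792157684333155840

d=479: √d = [21; 1,7,1,3,2,21,2,3,1,7,1,42] (ℓ=12, even), read p_11/q_11
step 0: (21, 1)  from 21·(1,0) + (0,1)
step 1: (22, 1)  from 1·(21,1) + (1,0)
step 2: (175, 8)  from 7·(22,1) + (21,1)
…
step 4: (766, 35)  from 3·(197,9) + (175,8)
step 5: (1729, 79)  from 2·(766,35) + (197,9)
step 6: (37075, 1694)  from 21·(1729,79) + (766,35)
step 7: (75879, 3467)  from 2·(37075,1694) + (1729,79)
step 8: (264712, 12095)  from 3·(75879,3467) + (37075,1694)
step 9: (340591, 15562)  from 1·(264712,12095) + (75879,3467)
step 10: (2648849, 121029)  from 7·(340591,15562) + (264712,12095)
step 11: (2989440, 136591)  from 1·(2648849,121029) + (340591,15562)
→ (2989440, 136591).  Check: 2989440²=8936751513600, 479·136591²=8936751513599, difference 1.
n=2: (2989440,136591)∘(2989440,136591) = (2989440·2989440+479·136591·136591, 2989440·136591+136591·2989440) = (17873503027199,816661198080)
n=3: (17873503027199,816661198080)∘(2989440,136591) = (2989440·17873503027199+479·136591·816661198080, 2989440·816661198080+136591·17873503027199) = (106863529779256567680,4882719303976413809)
n=4: (106863529779256567680,4882719303976413809)∘(2989440,136591) = (2989440·106863529779256567680+479·136591·4882719303976413809, 2989440·4882719303976413809+136591·106863529779256567680) = (638924220926583633867571201,29193192792157684333155840)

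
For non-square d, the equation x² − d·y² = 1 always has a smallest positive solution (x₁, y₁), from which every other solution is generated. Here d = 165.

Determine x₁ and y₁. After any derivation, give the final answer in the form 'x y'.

1079 84

√165 = [12; 1,5,2,5,1,24, …], period ℓ=6 (even) → k=5
i=0: a=12 ⇒ p=12, q=1
i=1: a=1 ⇒ p=13, q=1
…
i=3: a=2 ⇒ p=167, q=13
i=4: a=5 ⇒ p=912, q=71
i=5: a=1 ⇒ p=1079, q=84
→ (1079, 84).  Check: 1079²=1164241, 165·84²=1164240, difference 1.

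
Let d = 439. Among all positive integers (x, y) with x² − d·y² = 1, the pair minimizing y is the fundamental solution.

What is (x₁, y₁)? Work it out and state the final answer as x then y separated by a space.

440 21

√439 → a₀=20, period (1,19,1,40); ℓ=4 even so k=3
step 0: (20, 1)  from 20·(1,0) + (0,1)
…
step 2: (419, 20)  from 19·(21,1) + (20,1)
step 3: (440, 21)  from 1·(419,20) + (21,1)
→ (440, 21).  Check: 440²=193600, 439·21²=193599, difference 1.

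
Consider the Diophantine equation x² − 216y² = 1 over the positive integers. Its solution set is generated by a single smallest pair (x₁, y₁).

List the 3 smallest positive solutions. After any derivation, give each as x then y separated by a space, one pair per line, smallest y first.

485 33
470449 32010
456335045 31049667

√216 → a₀=14, period (1,2,3,2,1,28); ℓ=6 even so k=5
i=0: a=14 ⇒ p=14, q=1
i=1: a=1 ⇒ p=15, q=1
i=2: a=2 ⇒ p=44, q=3
i=3: a=3 ⇒ p=147, q=10
i=4: a=2 ⇒ p=338, q=23
i=5: a=1 ⇒ p=485, q=33
fundamental: x₁=485, y₁=33  (since 235225 − 216·1089 = 1)
(x_2, y_2) = (485·485 + 216·33·33, 485·33 + 33·485) = (470449, 32010)
(x_3, y_3) = (485·470449 + 216·33·32010, 485·32010 + 33·470449) = (456335045, 31049667)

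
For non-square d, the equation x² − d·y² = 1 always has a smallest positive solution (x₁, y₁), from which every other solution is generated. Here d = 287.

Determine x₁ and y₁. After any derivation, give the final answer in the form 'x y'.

d=287: √d = [16; 1,15,1,32] (ℓ=4, even), read p_3/q_3
step 0: (16, 1)  from 16·(1,0) + (0,1)
step 1: (17, 1)  from 1·(16,1) + (1,0)
step 2: (271, 16)  from 15·(17,1) + (16,1)
step 3: (288, 17)  from 1·(271,16) + (17,1)
fundamental: x₁=288, y₁=17  (since 82944 − 287·289 = 1)

288 17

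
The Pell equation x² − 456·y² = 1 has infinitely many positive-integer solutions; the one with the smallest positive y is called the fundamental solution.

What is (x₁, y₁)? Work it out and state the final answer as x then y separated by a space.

1025 48

[21; 2,1,4,1,2,42] for √456; ℓ=6 ⇒ convergent index 5
step 0: (21, 1)  from 21·(1,0) + (0,1)
…
step 4: (363, 17)  from 1·(299,14) + (64,3)
step 5: (1025, 48)  from 2·(363,17) + (299,14)
fundamental: x₁=1025, y₁=48  (since 1050625 − 456·2304 = 1)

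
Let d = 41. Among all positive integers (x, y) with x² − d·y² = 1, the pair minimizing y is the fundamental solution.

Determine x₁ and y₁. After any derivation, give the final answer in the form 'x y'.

2049 320

√41 → a₀=6, period (2,2,12); ℓ=3 odd so k=5
step 0: (6, 1)  from 6·(1,0) + (0,1)
…
step 2: (32, 5)  from 2·(13,2) + (6,1)
…
step 4: (826, 129)  from 2·(397,62) + (32,5)
step 5: (2049, 320)  from 2·(826,129) + (397,62)
(x₁, y₁) = (2049, 320);  2049² − 41·320² = 1 ✓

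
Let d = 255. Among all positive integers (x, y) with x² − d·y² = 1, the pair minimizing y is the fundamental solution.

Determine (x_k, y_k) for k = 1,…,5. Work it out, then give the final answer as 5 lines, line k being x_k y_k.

16 1
511 32
16336 1023
522241 32704
16695376 1045505

√255 → a₀=15, period (1,30); ℓ=2 even so k=1
i=0: a=15 ⇒ p=15, q=1
i=1: a=1 ⇒ p=16, q=1
→ (16, 1).  Check: 16²=256, 255·1²=255, difference 1.
(16+1√255)^2 = 511 + 32√255
(16+1√255)^3 = 16336 + 1023√255
(16+1√255)^4 = 522241 + 32704√255
(16+1√255)^5 = 16695376 + 1045505√255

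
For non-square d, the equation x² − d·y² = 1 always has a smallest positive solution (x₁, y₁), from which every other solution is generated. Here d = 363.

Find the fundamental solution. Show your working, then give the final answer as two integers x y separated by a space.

√363 = [19; 19,38, …], period ℓ=2 (even) → k=1
i=0: a=19 ⇒ p=19, q=1
i=1: a=19 ⇒ p=362, q=19
→ (362, 19).  Check: 362²=131044, 363·19²=131043, difference 1.

362 19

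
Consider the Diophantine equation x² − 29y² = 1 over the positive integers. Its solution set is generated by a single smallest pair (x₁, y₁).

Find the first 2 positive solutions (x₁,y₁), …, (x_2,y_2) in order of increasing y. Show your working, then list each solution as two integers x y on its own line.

9801 1820
192119201 35675640

√29 = [5; 2,1,1,2,10, …], period ℓ=5 (odd) → k=9
step 0: (5, 1)  from 5·(1,0) + (0,1)
…
step 5: (727, 135)  from 10·(70,13) + (27,5)
…
step 7: (2251, 418)  from 1·(1524,283) + (727,135)
step 8: (3775, 701)  from 1·(2251,418) + (1524,283)
step 9: (9801, 1820)  from 2·(3775,701) + (2251,418)
(x₁, y₁) = (9801, 1820);  9801² − 29·1820² = 1 ✓
(9801+1820√29)^2 = 192119201 + 35675640√29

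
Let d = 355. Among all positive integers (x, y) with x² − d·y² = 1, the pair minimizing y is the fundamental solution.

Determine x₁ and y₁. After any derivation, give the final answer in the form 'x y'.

d=355: √d = [18; 1,5,3,3,1,6,1,3,3,5,1,36] (ℓ=12, even), read p_11/q_11
k=0  a_k=18  p_k/q_k = 18/1
…
k=3  a_k=3  p_k/q_k = 358/19
k=4  a_k=3  p_k/q_k = 1187/63
…
k=6  a_k=6  p_k/q_k = 10457/555
k=7  a_k=1  p_k/q_k = 12002/637
…
k=10  a_k=5  p_k/q_k = 803418/42641
k=11  a_k=1  p_k/q_k = 954809/50676
(x₁, y₁) = (954809, 50676);  954809² − 355·50676² = 1 ✓

954809 50676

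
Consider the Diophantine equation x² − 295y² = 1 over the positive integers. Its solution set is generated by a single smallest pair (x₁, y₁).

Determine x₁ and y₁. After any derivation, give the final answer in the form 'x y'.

d=295: √d = [17; 5,1,2,3,2,6,2,3,2,1,5,34] (ℓ=12, even), read p_11/q_11
step 0: (17, 1)  from 17·(1,0) + (0,1)
…
step 2: (103, 6)  from 1·(86,5) + (17,1)
step 3: (292, 17)  from 2·(103,6) + (86,5)
…
step 7: (31208, 1817)  from 2·(14479,843) + (2250,131)
step 8: (108103, 6294)  from 3·(31208,1817) + (14479,843)
…
step 10: (355517, 20699)  from 1·(247414,14405) + (108103,6294)
step 11: (2024999, 117900)  from 5·(355517,20699) + (247414,14405)
(x₁, y₁) = (2024999, 117900);  2024999² − 295·117900² = 1 ✓

2024999 117900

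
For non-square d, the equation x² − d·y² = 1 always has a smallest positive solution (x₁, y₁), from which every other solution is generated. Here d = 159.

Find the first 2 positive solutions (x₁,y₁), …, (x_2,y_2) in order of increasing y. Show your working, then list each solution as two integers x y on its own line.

1324 105
3505951 278040

√159 → a₀=12, period (1,1,1,1,3,1,1,1,1,24); ℓ=10 even so k=9
k=0  a_k=12  p_k/q_k = 12/1
…
k=2  a_k=1  p_k/q_k = 25/2
…
k=4  a_k=1  p_k/q_k = 63/5
k=5  a_k=3  p_k/q_k = 227/18
…
k=7  a_k=1  p_k/q_k = 517/41
k=8  a_k=1  p_k/q_k = 807/64
k=9  a_k=1  p_k/q_k = 1324/105
→ (1324, 105).  Check: 1324²=1752976, 159·105²=1752975, difference 1.
(x_2, y_2) = (1324·1324 + 159·105·105, 1324·105 + 105·1324) = (3505951, 278040)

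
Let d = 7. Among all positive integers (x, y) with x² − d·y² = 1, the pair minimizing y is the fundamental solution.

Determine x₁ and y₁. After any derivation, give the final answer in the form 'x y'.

8 3

d=7: √d = [2; 1,1,1,4] (ℓ=4, even), read p_3/q_3
a_0=2:  p_0=2·1+0=2,  q_0=2·0+1=1
a_1=1:  p_1=1·2+1=3,  q_1=1·1+0=1
a_2=1:  p_2=1·3+2=5,  q_2=1·1+1=2
a_3=1:  p_3=1·5+3=8,  q_3=1·2+1=3
→ (8, 3).  Check: 8²=64, 7·3²=63, difference 1.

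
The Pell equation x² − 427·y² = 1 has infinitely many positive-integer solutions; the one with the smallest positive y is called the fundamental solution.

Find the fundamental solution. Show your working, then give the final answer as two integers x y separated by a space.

62 3

√427 = [20; 1,1,1,40, …], period ℓ=4 (even) → k=3
i=0: a=20 ⇒ p=20, q=1
i=1: a=1 ⇒ p=21, q=1
i=2: a=1 ⇒ p=41, q=2
i=3: a=1 ⇒ p=62, q=3
→ (62, 3).  Check: 62²=3844, 427·3²=3843, difference 1.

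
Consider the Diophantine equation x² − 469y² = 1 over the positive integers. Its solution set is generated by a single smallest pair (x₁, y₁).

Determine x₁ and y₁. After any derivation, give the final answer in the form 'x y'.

√469 = [21; 1,1,1,10,6,10,1,1,1,42, …], period ℓ=10 (even) → k=9
step 0: (21, 1)  from 21·(1,0) + (0,1)
step 1: (22, 1)  from 1·(21,1) + (1,0)
step 2: (43, 2)  from 1·(22,1) + (21,1)
step 3: (65, 3)  from 1·(43,2) + (22,1)
step 4: (693, 32)  from 10·(65,3) + (43,2)
step 5: (4223, 195)  from 6·(693,32) + (65,3)
step 6: (42923, 1982)  from 10·(4223,195) + (693,32)
…
step 8: (90069, 4159)  from 1·(47146,2177) + (42923,1982)
step 9: (137215, 6336)  from 1·(90069,4159) + (47146,2177)
(x₁, y₁) = (137215, 6336);  137215² − 469·6336² = 1 ✓

137215 6336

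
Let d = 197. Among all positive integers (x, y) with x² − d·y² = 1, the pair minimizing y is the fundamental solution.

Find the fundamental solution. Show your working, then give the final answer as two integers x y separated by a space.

393 28

[14; 28] for √197; ℓ=1 ⇒ convergent index 1
i=0: a=14 ⇒ p=14, q=1
i=1: a=28 ⇒ p=393, q=28
→ (393, 28).  Check: 393²=154449, 197·28²=154448, difference 1.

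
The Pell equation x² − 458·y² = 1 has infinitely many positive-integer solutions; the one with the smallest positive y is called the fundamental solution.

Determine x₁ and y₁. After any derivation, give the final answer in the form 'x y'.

22899 1070

d=458: √d = [21; 2,2,42] (ℓ=3, odd), read p_5/q_5
i=0: a=21 ⇒ p=21, q=1
i=1: a=2 ⇒ p=43, q=2
i=2: a=2 ⇒ p=107, q=5
i=3: a=42 ⇒ p=4537, q=212
i=4: a=2 ⇒ p=9181, q=429
i=5: a=2 ⇒ p=22899, q=1070
→ (22899, 1070).  Check: 22899²=524364201, 458·1070²=524364200, difference 1.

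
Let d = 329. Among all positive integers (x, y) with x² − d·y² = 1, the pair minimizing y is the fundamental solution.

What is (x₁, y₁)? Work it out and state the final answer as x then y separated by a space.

√329 = [18; 7,4,2,1,1,4,1,1,2,4,7,36, …], period ℓ=12 (even) → k=11
step 0: (18, 1)  from 18·(1,0) + (0,1)
…
step 3: (1179, 65)  from 2·(526,29) + (127,7)
step 4: (1705, 94)  from 1·(1179,65) + (526,29)
…
step 7: (16125, 889)  from 1·(13241,730) + (2884,159)
…
step 10: (328794, 18127)  from 4·(74857,4127) + (29366,1619)
step 11: (2376415, 131016)  from 7·(328794,18127) + (74857,4127)
fundamental: x₁=2376415, y₁=131016  (since 5647348252225 − 329·17165192256 = 1)

2376415 131016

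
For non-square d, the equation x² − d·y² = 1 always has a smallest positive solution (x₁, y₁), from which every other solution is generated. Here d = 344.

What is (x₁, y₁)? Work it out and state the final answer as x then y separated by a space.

10405 561

d=344: √d = [18; 1,1,4,1,3,1,4,1,1,36] (ℓ=10, even), read p_9/q_9
a_0=18:  p_0=18·1+0=18,  q_0=18·0+1=1
a_1=1:  p_1=1·18+1=19,  q_1=1·1+0=1
a_2=1:  p_2=1·19+18=37,  q_2=1·1+1=2
a_3=4:  p_3=4·37+19=167,  q_3=4·2+1=9
a_4=1:  p_4=1·167+37=204,  q_4=1·9+2=11
a_5=3:  p_5=3·204+167=779,  q_5=3·11+9=42
…
a_8=1:  p_8=1·4711+983=5694,  q_8=1·254+53=307
a_9=1:  p_9=1·5694+4711=10405,  q_9=1·307+254=561
(x₁, y₁) = (10405, 561);  10405² − 344·561² = 1 ✓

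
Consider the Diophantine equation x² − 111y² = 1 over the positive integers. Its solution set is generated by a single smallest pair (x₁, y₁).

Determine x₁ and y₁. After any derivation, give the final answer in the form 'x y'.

295 28

√111 = [10; 1,1,6,1,1,20, …], period ℓ=6 (even) → k=5
i=0: a=10 ⇒ p=10, q=1
i=1: a=1 ⇒ p=11, q=1
i=2: a=1 ⇒ p=21, q=2
i=3: a=6 ⇒ p=137, q=13
i=4: a=1 ⇒ p=158, q=15
i=5: a=1 ⇒ p=295, q=28
→ (295, 28).  Check: 295²=87025, 111·28²=87024, difference 1.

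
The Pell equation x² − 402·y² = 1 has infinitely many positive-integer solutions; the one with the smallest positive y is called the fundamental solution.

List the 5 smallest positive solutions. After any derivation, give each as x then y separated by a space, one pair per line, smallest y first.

401 20
321601 16040
257923601 12864060
206854406401 10316960080
165896976010001 8274189120100

√402 = [20; 20,40, …], period ℓ=2 (even) → k=1
k=0  a_k=20  p_k/q_k = 20/1
k=1  a_k=20  p_k/q_k = 401/20
→ (401, 20).  Check: 401²=160801, 402·20²=160800, difference 1.
(401+20√402)^2 = 321601 + 16040√402
(401+20√402)^3 = 257923601 + 12864060√402
(401+20√402)^4 = 206854406401 + 10316960080√402
(401+20√402)^5 = 165896976010001 + 8274189120100√402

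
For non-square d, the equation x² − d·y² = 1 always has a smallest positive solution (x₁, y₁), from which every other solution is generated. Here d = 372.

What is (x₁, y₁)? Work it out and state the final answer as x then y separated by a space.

d=372: √d = [19; 3,2,12,2,3,38] (ℓ=6, even), read p_5/q_5
a_0=19:  p_0=19·1+0=19,  q_0=19·0+1=1
a_1=3:  p_1=3·19+1=58,  q_1=3·1+0=3
…
a_3=12:  p_3=12·135+58=1678,  q_3=12·7+3=87
a_4=2:  p_4=2·1678+135=3491,  q_4=2·87+7=181
a_5=3:  p_5=3·3491+1678=12151,  q_5=3·181+87=630
→ (12151, 630).  Check: 12151²=147646801, 372·630²=147646800, difference 1.

12151 630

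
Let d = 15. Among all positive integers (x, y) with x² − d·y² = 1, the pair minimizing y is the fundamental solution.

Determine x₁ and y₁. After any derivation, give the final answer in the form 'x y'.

√15 → a₀=3, period (1,6); ℓ=2 even so k=1
a_0=3:  p_0=3·1+0=3,  q_0=3·0+1=1
a_1=1:  p_1=1·3+1=4,  q_1=1·1+0=1
fundamental: x₁=4, y₁=1  (since 16 − 15·1 = 1)

4 1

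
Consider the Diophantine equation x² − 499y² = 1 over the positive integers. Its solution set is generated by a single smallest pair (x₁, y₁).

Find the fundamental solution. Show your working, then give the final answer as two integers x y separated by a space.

4490 201

√499 = [22; 2,1,21,1,2,44, …], period ℓ=6 (even) → k=5
k=0  a_k=22  p_k/q_k = 22/1
…
k=4  a_k=1  p_k/q_k = 1519/68
k=5  a_k=2  p_k/q_k = 4490/201
→ (4490, 201).  Check: 4490²=20160100, 499·201²=20160099, difference 1.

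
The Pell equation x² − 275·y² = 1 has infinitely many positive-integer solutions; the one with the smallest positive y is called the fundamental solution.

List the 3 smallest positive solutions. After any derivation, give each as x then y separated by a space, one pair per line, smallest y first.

199 12
79201 4776
31521799 1900836

d=275: √d = [16; 1,1,2,1,1,32] (ℓ=6, even), read p_5/q_5
i=0: a=16 ⇒ p=16, q=1
…
i=2: a=1 ⇒ p=33, q=2
i=3: a=2 ⇒ p=83, q=5
i=4: a=1 ⇒ p=116, q=7
i=5: a=1 ⇒ p=199, q=12
fundamental: x₁=199, y₁=12  (since 39601 − 275·144 = 1)
(x_2, y_2) = (199·199 + 275·12·12, 199·12 + 12·199) = (79201, 4776)
(x_3, y_3) = (199·79201 + 275·12·4776, 199·4776 + 12·79201) = (31521799, 1900836)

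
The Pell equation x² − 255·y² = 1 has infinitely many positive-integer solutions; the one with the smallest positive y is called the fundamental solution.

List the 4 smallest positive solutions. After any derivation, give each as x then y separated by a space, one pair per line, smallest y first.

[15; 1,30] for √255; ℓ=2 ⇒ convergent index 1
i=0: a=15 ⇒ p=15, q=1
i=1: a=1 ⇒ p=16, q=1
fundamental: x₁=16, y₁=1  (since 256 − 255·1 = 1)
n=2: (16,1)∘(16,1) = (16·16+255·1·1, 16·1+1·16) = (511,32)
n=3: (511,32)∘(16,1) = (16·511+255·1·32, 16·32+1·511) = (16336,1023)
n=4: (16336,1023)∘(16,1) = (16·16336+255·1·1023, 16·1023+1·16336) = (522241,32704)

16 1
511 32
16336 1023
522241 32704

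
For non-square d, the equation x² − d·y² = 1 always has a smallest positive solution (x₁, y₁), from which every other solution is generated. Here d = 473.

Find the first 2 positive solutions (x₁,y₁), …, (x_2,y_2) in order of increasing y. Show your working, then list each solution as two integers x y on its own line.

87 4
15137 696

[21; 1,2,1,42] for √473; ℓ=4 ⇒ convergent index 3
k=0  a_k=21  p_k/q_k = 21/1
…
k=2  a_k=2  p_k/q_k = 65/3
k=3  a_k=1  p_k/q_k = 87/4
→ (87, 4).  Check: 87²=7569, 473·4²=7568, difference 1.
k=2:  x_2 = 87·87+473·4·4 = 15137,  y_2 = 87·4+4·87 = 696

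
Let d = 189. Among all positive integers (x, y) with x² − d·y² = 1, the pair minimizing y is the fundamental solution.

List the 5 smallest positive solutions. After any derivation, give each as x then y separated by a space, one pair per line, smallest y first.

55 4
6049 440
665335 48396
73180801 5323120
8049222775 585494804

√189 = [13; 1,2,1,26, …], period ℓ=4 (even) → k=3
step 0: (13, 1)  from 13·(1,0) + (0,1)
step 1: (14, 1)  from 1·(13,1) + (1,0)
step 2: (41, 3)  from 2·(14,1) + (13,1)
step 3: (55, 4)  from 1·(41,3) + (14,1)
→ (55, 4).  Check: 55²=3025, 189·4²=3024, difference 1.
n=2: (55,4)∘(55,4) = (55·55+189·4·4, 55·4+4·55) = (6049,440)
n=3: (6049,440)∘(55,4) = (55·6049+189·4·440, 55·440+4·6049) = (665335,48396)
n=4: (665335,48396)∘(55,4) = (55·665335+189·4·48396, 55·48396+4·665335) = (73180801,5323120)
n=5: (73180801,5323120)∘(55,4) = (55·73180801+189·4·5323120, 55·5323120+4·73180801) = (8049222775,585494804)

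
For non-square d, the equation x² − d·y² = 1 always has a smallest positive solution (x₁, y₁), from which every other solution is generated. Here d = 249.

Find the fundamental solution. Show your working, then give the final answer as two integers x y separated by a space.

8553815 542076

d=249: √d = [15; 1,3,1,1,5,…,3,1,30] (ℓ=16, even), read p_15/q_15
k=0  a_k=15  p_k/q_k = 15/1
k=1  a_k=1  p_k/q_k = 16/1
…
k=4  a_k=1  p_k/q_k = 142/9
…
k=7  a_k=3  p_k/q_k = 3582/227
…
k=11  a_k=5  p_k/q_k = 866765/54929
k=12  a_k=1  p_k/q_k = 1017351/64472
…
k=14  a_k=3  p_k/q_k = 6669699/422675
k=15  a_k=1  p_k/q_k = 8553815/542076
fundamental: x₁=8553815, y₁=542076  (since 73167751054225 − 249·293846389776 = 1)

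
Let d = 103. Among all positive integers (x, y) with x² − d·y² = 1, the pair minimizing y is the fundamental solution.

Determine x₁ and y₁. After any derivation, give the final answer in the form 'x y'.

d=103: √d = [10; 6,1,2,1,1,9,1,1,2,1,6,20] (ℓ=12, even), read p_11/q_11
k=0  a_k=10  p_k/q_k = 10/1
…
k=2  a_k=1  p_k/q_k = 71/7
…
k=5  a_k=1  p_k/q_k = 477/47
…
k=7  a_k=1  p_k/q_k = 5044/497
k=8  a_k=1  p_k/q_k = 9611/947
k=9  a_k=2  p_k/q_k = 24266/2391
k=10  a_k=1  p_k/q_k = 33877/3338
k=11  a_k=6  p_k/q_k = 227528/22419
→ (227528, 22419).  Check: 227528²=51768990784, 103·22419²=51768990783, difference 1.

227528 22419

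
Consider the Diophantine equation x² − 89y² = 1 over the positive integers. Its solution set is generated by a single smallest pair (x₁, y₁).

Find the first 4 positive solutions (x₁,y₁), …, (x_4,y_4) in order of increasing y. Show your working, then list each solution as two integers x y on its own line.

500001 53000
500002000001 53000106000
500003000004500001 53000212000159000
500004000010000008000001 53000318000530000212000

d=89: √d = [9; 2,3,3,2,18] (ℓ=5, odd), read p_9/q_9
step 0: (9, 1)  from 9·(1,0) + (0,1)
step 1: (19, 2)  from 2·(9,1) + (1,0)
…
step 3: (217, 23)  from 3·(66,7) + (19,2)
step 4: (500, 53)  from 2·(217,23) + (66,7)
step 5: (9217, 977)  from 18·(500,53) + (217,23)
…
step 8: (216991, 23001)  from 3·(66019,6998) + (18934,2007)
step 9: (500001, 53000)  from 2·(216991,23001) + (66019,6998)
fundamental: x₁=500001, y₁=53000  (since 250001000001 − 89·2809000000 = 1)
(500001+53000√89)^2 = 500002000001 + 53000106000√89
(500001+53000√89)^3 = 500003000004500001 + 53000212000159000√89
(500001+53000√89)^4 = 500004000010000008000001 + 53000318000530000212000√89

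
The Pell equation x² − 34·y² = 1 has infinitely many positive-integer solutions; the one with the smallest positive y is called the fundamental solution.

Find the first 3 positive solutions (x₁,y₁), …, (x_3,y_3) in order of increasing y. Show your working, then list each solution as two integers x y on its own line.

35 6
2449 420
171395 29394

√34 → a₀=5, period (1,4,1,10); ℓ=4 even so k=3
k=0  a_k=5  p_k/q_k = 5/1
k=1  a_k=1  p_k/q_k = 6/1
k=2  a_k=4  p_k/q_k = 29/5
k=3  a_k=1  p_k/q_k = 35/6
fundamental: x₁=35, y₁=6  (since 1225 − 34·36 = 1)
n=2: (35,6)∘(35,6) = (35·35+34·6·6, 35·6+6·35) = (2449,420)
n=3: (2449,420)∘(35,6) = (35·2449+34·6·420, 35·420+6·2449) = (171395,29394)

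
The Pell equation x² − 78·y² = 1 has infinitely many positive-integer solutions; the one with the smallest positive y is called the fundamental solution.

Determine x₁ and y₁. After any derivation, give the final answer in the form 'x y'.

53 6

[8; 1,4,1,16] for √78; ℓ=4 ⇒ convergent index 3
step 0: (8, 1)  from 8·(1,0) + (0,1)
…
step 2: (44, 5)  from 4·(9,1) + (8,1)
step 3: (53, 6)  from 1·(44,5) + (9,1)
fundamental: x₁=53, y₁=6  (since 2809 − 78·36 = 1)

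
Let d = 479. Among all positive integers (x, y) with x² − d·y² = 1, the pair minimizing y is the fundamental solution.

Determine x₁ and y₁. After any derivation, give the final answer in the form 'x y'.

[21; 1,7,1,3,2,21,2,3,1,7,1,42] for √479; ℓ=12 ⇒ convergent index 11
k=0  a_k=21  p_k/q_k = 21/1
k=1  a_k=1  p_k/q_k = 22/1
k=2  a_k=7  p_k/q_k = 175/8
k=3  a_k=1  p_k/q_k = 197/9
…
k=6  a_k=21  p_k/q_k = 37075/1694
k=7  a_k=2  p_k/q_k = 75879/3467
…
k=9  a_k=1  p_k/q_k = 340591/15562
k=10  a_k=7  p_k/q_k = 2648849/121029
k=11  a_k=1  p_k/q_k = 2989440/136591
→ (2989440, 136591).  Check: 2989440²=8936751513600, 479·136591²=8936751513599, difference 1.

2989440 136591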